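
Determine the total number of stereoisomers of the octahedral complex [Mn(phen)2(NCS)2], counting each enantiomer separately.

3

The six octahedral sites form three mutually perpendicular trans pairs.
Each phen is bidentate and must span two cis positions.
The distinct arrangements are (2 in all): NCS trans; NCS cis (chiral).
One of these lacks any improper symmetry element and so occurs as an enantiomeric pair, giving 2 + 1 = 3 stereoisomers in total.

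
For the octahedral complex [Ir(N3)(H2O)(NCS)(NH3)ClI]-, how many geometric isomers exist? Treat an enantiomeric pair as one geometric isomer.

15

An octahedron has six vertices in three trans pairs; every non-trans pair is cis.
Systematic enumeration (placing each ligand type in turn and discarding arrangements equivalent by rotation or reflection) gives 15 geometric isomers.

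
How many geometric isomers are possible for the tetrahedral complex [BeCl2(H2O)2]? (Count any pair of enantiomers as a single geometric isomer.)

1

Only one geometric arrangement is possible.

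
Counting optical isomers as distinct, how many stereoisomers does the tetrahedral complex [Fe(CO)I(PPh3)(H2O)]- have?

In a tetrahedral complex all four positions are equivalent and every pair of ligands is adjacent — there is no cis/trans distinction.
Only one geometric arrangement is possible; it has no improper symmetry element, so it exists as a pair of enantiomers (2 stereoisomers).

2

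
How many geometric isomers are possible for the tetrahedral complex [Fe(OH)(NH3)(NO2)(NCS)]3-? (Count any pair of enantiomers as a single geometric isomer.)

1

In a tetrahedral complex all four positions are equivalent and every pair of ligands is adjacent — there is no cis/trans distinction.
Only one geometric arrangement is possible; it has no improper symmetry element, so it exists as a pair of enantiomers (2 stereoisomers).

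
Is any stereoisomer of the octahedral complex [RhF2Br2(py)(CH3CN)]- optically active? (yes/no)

yes

In an octahedral complex each vertex has one trans partner and four cis neighbours.
There are 6 geometric isomers: F cis, Br trans; F trans, Br trans; F cis, Br cis (3 arrangements, 2 chiral); F trans, Br cis.
Of these, 2 lack any improper symmetry element and so occur as enantiomeric pairs, giving 6 + 2 = 8 stereoisomers in total.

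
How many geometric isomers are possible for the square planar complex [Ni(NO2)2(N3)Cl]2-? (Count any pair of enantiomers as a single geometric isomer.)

A square has two trans pairs of vertices; adjacent vertices are cis.
There are 2 geometric isomers: NO2 cis; NO2 trans.

2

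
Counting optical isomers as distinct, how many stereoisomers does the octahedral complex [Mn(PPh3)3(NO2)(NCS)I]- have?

5

In an octahedral complex each vertex has one trans partner and four cis neighbours.
Working through the distinct placements yields 4 geometric isomers: PPh3 mer (3 arrangements); PPh3 fac (chiral).
One of these lacks any improper symmetry element and so occurs as an enantiomeric pair, giving 4 + 1 = 5 stereoisomers in total.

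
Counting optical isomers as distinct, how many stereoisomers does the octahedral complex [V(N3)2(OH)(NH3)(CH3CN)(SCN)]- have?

The six octahedral sites form three mutually perpendicular trans pairs.
Placing the ligands in turn and identifying arrangements related by rotation or reflection leaves 9 distinct geometric isomers.
Of these, 6 lack any improper symmetry element and so occur as enantiomeric pairs, giving 9 + 6 = 15 stereoisomers in total.

15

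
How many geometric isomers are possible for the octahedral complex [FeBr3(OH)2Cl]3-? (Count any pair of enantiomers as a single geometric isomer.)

In an octahedral complex each vertex has one trans partner and four cis neighbours.
The distinct arrangements are (3 in all): Br mer, OH trans; Br mer, OH cis; Br fac, OH cis.

3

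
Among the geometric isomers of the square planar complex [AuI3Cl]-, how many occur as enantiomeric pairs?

0

In a square planar complex each vertex has one trans partner and two cis neighbours.
Only one geometric arrangement is possible.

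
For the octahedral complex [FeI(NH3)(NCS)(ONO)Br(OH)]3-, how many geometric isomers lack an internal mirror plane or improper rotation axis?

15

The six octahedral sites form three mutually perpendicular trans pairs.
Systematic enumeration (placing each ligand type in turn and discarding arrangements equivalent by rotation or reflection) gives 15 geometric isomers.
Of these, 15 lack any improper symmetry element and so occur as enantiomeric pairs, giving 15 + 15 = 30 stereoisomers in total.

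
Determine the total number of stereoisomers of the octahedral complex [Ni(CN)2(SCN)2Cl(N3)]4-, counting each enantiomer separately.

8

The six octahedral sites form three mutually perpendicular trans pairs.
Working through the distinct placements yields 6 geometric isomers: CN trans, SCN trans; CN trans, SCN cis; CN cis, SCN trans; CN cis, SCN cis (3 arrangements, 2 chiral).
Of these, 2 lack any improper symmetry element and so occur as enantiomeric pairs, giving 6 + 2 = 8 stereoisomers in total.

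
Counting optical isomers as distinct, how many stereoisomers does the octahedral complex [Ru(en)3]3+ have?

Each en is bidentate and must span two cis positions.
Only one geometric arrangement is possible; it has no improper symmetry element, so it exists as a pair of enantiomers (2 stereoisomers).

2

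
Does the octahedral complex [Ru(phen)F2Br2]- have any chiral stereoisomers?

yes

An octahedron has six vertices in three trans pairs; every non-trans pair is cis.
Each phen is bidentate and must span two cis positions.
There are 3 geometric isomers: F cis, Br trans; F cis, Br cis (chiral); F trans, Br cis.
One of these lacks any improper symmetry element and so occurs as an enantiomeric pair, giving 3 + 1 = 4 stereoisomers in total.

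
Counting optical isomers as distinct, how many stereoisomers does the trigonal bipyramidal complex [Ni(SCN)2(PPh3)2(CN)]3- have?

6

A trigonal bipyramid has two axial and three equatorial sites, which are chemically inequivalent.
Systematic enumeration (placing each ligand type in turn and discarding arrangements equivalent by rotation or reflection) gives 5 geometric isomers.
One of these lacks any improper symmetry element and so occurs as an enantiomeric pair, giving 5 + 1 = 6 stereoisomers in total.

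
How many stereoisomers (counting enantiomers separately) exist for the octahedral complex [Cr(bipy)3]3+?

2

In an octahedral complex each vertex has one trans partner and four cis neighbours.
Each bipy is bidentate and must span two cis positions.
Only one geometric arrangement is possible; it has no improper symmetry element, so it exists as a pair of enantiomers (2 stereoisomers).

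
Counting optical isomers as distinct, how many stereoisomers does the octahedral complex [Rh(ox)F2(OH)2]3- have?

An octahedron has six vertices in three trans pairs; every non-trans pair is cis.
Each ox is bidentate and must span two cis positions.
The distinct arrangements are (3 in all): F trans, OH cis; F cis, OH cis (chiral); F cis, OH trans.
One of these lacks any improper symmetry element and so occurs as an enantiomeric pair, giving 3 + 1 = 4 stereoisomers in total.

4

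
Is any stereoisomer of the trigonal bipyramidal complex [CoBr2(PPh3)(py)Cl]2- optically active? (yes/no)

In a trigonal bipyramid the two axial positions differ from the three equatorial ones.
Placing the ligands in turn and identifying arrangements related by rotation or reflection leaves 7 distinct geometric isomers.
Of these, 3 lack any improper symmetry element and so occur as enantiomeric pairs, giving 7 + 3 = 10 stereoisomers in total.

yes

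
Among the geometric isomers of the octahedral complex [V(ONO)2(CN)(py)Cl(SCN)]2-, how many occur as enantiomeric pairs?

The six octahedral sites form three mutually perpendicular trans pairs.
Exhaustive case analysis gives 9 geometric isomers.
Of these, 6 lack any improper symmetry element and so occur as enantiomeric pairs, giving 9 + 6 = 15 stereoisomers in total.

6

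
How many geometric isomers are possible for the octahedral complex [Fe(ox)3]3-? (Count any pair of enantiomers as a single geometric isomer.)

In an octahedral complex each vertex has one trans partner and four cis neighbours.
Each ox is bidentate and must span two cis positions.
Only one geometric arrangement is possible; it has no improper symmetry element, so it exists as a pair of enantiomers (2 stereoisomers).

1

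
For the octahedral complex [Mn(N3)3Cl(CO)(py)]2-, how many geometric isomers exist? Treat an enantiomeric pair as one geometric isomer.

The six octahedral sites form three mutually perpendicular trans pairs.
Systematic placement gives 4 geometric isomers: N3 mer (3 arrangements); N3 fac (chiral).

4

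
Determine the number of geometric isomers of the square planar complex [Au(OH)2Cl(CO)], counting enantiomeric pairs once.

2

A square has two trans pairs of vertices; adjacent vertices are cis.
There are 2 geometric isomers: OH cis; OH trans.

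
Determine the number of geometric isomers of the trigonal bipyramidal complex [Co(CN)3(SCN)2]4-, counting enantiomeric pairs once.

3

In a trigonal bipyramid the two axial positions differ from the three equatorial ones.
Systematic placement gives 3 geometric isomers: SCN both equatorial; SCN one axial, one equatorial; SCN both axial.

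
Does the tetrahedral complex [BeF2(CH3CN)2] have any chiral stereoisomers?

no

In a tetrahedral complex all four positions are equivalent and every pair of ligands is adjacent — there is no cis/trans distinction.
Only one geometric arrangement is possible.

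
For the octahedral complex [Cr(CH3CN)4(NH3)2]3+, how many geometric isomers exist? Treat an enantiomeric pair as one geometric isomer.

An octahedron has six vertices in three trans pairs; every non-trans pair is cis.
There are 2 geometric isomers: NH3 trans; NH3 cis.

2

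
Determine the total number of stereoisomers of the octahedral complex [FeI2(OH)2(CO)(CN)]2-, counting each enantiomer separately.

8

In an octahedral complex each vertex has one trans partner and four cis neighbours.
There are 6 geometric isomers: I trans, OH trans; I cis, OH cis (3 arrangements, 2 chiral); I cis, OH trans; I trans, OH cis.
Of these, 2 lack any improper symmetry element and so occur as enantiomeric pairs, giving 6 + 2 = 8 stereoisomers in total.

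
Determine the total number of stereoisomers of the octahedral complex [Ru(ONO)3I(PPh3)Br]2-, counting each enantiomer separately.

5

An octahedron has six vertices in three trans pairs; every non-trans pair is cis.
The distinct arrangements are (4 in all): ONO mer (3 arrangements); ONO fac (chiral).
One of these lacks any improper symmetry element and so occurs as an enantiomeric pair, giving 4 + 1 = 5 stereoisomers in total.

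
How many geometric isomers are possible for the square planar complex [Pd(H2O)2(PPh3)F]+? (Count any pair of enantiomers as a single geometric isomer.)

2

The distinct arrangements are (2 in all): H2O cis; H2O trans.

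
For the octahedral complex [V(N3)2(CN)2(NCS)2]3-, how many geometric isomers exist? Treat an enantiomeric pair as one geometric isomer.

5

An octahedron has six vertices in three trans pairs; every non-trans pair is cis.
Systematic placement gives 5 geometric isomers: N3 trans, CN trans, NCS trans; N3 cis, CN trans, NCS cis; N3 cis, CN cis, NCS trans; N3 cis, CN cis, NCS cis (chiral); N3 trans, CN cis, NCS cis.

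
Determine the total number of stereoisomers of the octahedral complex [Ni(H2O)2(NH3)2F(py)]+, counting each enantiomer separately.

8

The six octahedral sites form three mutually perpendicular trans pairs.
There are 6 geometric isomers: H2O cis, NH3 cis (3 arrangements, 2 chiral); H2O cis, NH3 trans; H2O trans, NH3 cis; H2O trans, NH3 trans.
Of these, 2 lack any improper symmetry element and so occur as enantiomeric pairs, giving 6 + 2 = 8 stereoisomers in total.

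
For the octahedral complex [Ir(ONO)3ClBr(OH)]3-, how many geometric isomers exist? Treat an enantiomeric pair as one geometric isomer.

4

Working through the distinct placements yields 4 geometric isomers: ONO mer (3 arrangements); ONO fac (chiral).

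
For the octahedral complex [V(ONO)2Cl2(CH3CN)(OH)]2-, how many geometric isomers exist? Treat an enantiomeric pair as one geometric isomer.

The six octahedral sites form three mutually perpendicular trans pairs.
Working through the distinct placements yields 6 geometric isomers: ONO trans, Cl cis; ONO cis, Cl cis (3 arrangements, 2 chiral); ONO trans, Cl trans; ONO cis, Cl trans.

6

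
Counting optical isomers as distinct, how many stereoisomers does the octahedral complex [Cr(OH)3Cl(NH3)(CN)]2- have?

In an octahedral complex each vertex has one trans partner and four cis neighbours.
Working through the distinct placements yields 4 geometric isomers: OH mer (3 arrangements); OH fac (chiral).
One of these lacks any improper symmetry element and so occurs as an enantiomeric pair, giving 4 + 1 = 5 stereoisomers in total.

5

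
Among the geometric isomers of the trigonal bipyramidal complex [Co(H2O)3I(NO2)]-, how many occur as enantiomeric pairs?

A trigonal bipyramid has two axial and three equatorial sites, which are chemically inequivalent.
Systematic placement gives 4 geometric isomers: I equatorial, NO2 equatorial; I axial, NO2 equatorial; I equatorial, NO2 axial; I axial, NO2 axial.
Each arrangement has an internal mirror plane or centre of symmetry, so none is chiral.

0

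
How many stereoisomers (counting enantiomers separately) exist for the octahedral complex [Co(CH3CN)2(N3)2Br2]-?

There are 5 geometric isomers: CH3CN trans, N3 trans, Br trans; CH3CN cis, N3 cis, Br trans; CH3CN cis, N3 trans, Br cis; CH3CN cis, N3 cis, Br cis (chiral); CH3CN trans, N3 cis, Br cis.
One of these lacks any improper symmetry element and so occurs as an enantiomeric pair, giving 5 + 1 = 6 stereoisomers in total.

6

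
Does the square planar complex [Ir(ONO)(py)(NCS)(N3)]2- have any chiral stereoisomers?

no

In a square planar complex each vertex has one trans partner and two cis neighbours.
Systematic placement gives 3 geometric isomers: (N3/ONO trans, NCS/py trans); (N3/py trans, NCS/ONO trans); (N3/NCS trans, ONO/py trans).
Each arrangement has an internal mirror plane or centre of symmetry, so none is chiral.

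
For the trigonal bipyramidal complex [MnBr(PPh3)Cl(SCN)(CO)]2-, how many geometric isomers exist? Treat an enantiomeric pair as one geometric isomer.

In a trigonal bipyramid the two axial positions differ from the three equatorial ones.
Systematic enumeration (placing each ligand type in turn and discarding arrangements equivalent by rotation or reflection) gives 10 geometric isomers.

10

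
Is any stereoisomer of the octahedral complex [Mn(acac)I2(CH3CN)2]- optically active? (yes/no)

Each acac is bidentate and must span two cis positions.
There are 3 geometric isomers: I cis, CH3CN trans; I cis, CH3CN cis (chiral); I trans, CH3CN cis.
One of these lacks any improper symmetry element and so occurs as an enantiomeric pair, giving 3 + 1 = 4 stereoisomers in total.

yes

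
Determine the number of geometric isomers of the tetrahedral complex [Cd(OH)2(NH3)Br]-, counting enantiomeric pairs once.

Only one geometric arrangement is possible.

1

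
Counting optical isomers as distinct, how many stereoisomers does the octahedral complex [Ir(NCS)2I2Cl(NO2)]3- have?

8

In an octahedral complex each vertex has one trans partner and four cis neighbours.
Systematic placement gives 6 geometric isomers: NCS cis, I cis (3 arrangements, 2 chiral); NCS trans, I cis; NCS cis, I trans; NCS trans, I trans.
Of these, 2 lack any improper symmetry element and so occur as enantiomeric pairs, giving 6 + 2 = 8 stereoisomers in total.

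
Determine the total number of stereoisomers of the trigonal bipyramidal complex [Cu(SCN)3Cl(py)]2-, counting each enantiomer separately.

4

In a trigonal bipyramid the two axial positions differ from the three equatorial ones.
The distinct arrangements are (4 in all): Cl axial, py equatorial; Cl axial, py axial; Cl equatorial, py equatorial; Cl equatorial, py axial.
Each arrangement has an internal mirror plane or centre of symmetry, so none is chiral.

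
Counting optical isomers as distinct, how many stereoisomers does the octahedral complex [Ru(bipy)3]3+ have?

2

An octahedron has six vertices in three trans pairs; every non-trans pair is cis.
Each bipy is bidentate and must span two cis positions.
Only one geometric arrangement is possible; it has no improper symmetry element, so it exists as a pair of enantiomers (2 stereoisomers).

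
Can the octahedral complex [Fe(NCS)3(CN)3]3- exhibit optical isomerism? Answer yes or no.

no

In an octahedral complex each vertex has one trans partner and four cis neighbours.
Working through the distinct placements yields 2 geometric isomers: NCS mer; NCS fac.
Each arrangement has an internal mirror plane or centre of symmetry, so none is chiral.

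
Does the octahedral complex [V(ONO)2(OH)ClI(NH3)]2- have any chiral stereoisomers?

yes

Systematic enumeration (placing each ligand type in turn and discarding arrangements equivalent by rotation or reflection) gives 9 geometric isomers.
Of these, 6 lack any improper symmetry element and so occur as enantiomeric pairs, giving 9 + 6 = 15 stereoisomers in total.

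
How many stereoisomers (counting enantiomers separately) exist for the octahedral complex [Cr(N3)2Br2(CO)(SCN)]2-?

In an octahedral complex each vertex has one trans partner and four cis neighbours.
The distinct arrangements are (6 in all): N3 cis, Br trans; N3 trans, Br trans; N3 cis, Br cis (3 arrangements, 2 chiral); N3 trans, Br cis.
Of these, 2 lack any improper symmetry element and so occur as enantiomeric pairs, giving 6 + 2 = 8 stereoisomers in total.

8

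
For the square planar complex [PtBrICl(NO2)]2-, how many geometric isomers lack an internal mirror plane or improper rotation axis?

In a square planar complex each vertex has one trans partner and two cis neighbours.
Systematic placement gives 3 geometric isomers: (Br/I trans, Cl/NO2 trans); (Br/NO2 trans, Cl/I trans); (Br/Cl trans, I/NO2 trans).
Each arrangement has an internal mirror plane or centre of symmetry, so none is chiral.

0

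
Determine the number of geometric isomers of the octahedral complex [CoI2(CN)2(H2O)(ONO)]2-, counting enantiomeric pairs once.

6

In an octahedral complex each vertex has one trans partner and four cis neighbours.
There are 6 geometric isomers: I cis, CN trans; I trans, CN trans; I cis, CN cis (3 arrangements, 2 chiral); I trans, CN cis.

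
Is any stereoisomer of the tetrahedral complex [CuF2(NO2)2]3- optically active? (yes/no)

All four vertices of a tetrahedron are equivalent and mutually adjacent, so cis/trans isomerism cannot arise.
Only one geometric arrangement is possible.

no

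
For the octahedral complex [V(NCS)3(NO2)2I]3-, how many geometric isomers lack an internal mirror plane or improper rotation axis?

0

An octahedron has six vertices in three trans pairs; every non-trans pair is cis.
Working through the distinct placements yields 3 geometric isomers: NCS mer, NO2 trans; NCS fac, NO2 cis; NCS mer, NO2 cis.
Each arrangement has an internal mirror plane or centre of symmetry, so none is chiral.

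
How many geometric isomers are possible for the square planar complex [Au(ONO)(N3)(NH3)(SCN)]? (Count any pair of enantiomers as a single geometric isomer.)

Systematic placement gives 3 geometric isomers: (N3/ONO trans, NH3/SCN trans); (N3/SCN trans, NH3/ONO trans); (N3/NH3 trans, ONO/SCN trans).

3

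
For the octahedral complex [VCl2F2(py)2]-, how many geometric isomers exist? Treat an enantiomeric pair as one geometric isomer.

There are 5 geometric isomers: Cl trans, F trans, py trans; Cl trans, F cis, py cis; Cl cis, F cis, py trans; Cl cis, F cis, py cis (chiral); Cl cis, F trans, py cis.

5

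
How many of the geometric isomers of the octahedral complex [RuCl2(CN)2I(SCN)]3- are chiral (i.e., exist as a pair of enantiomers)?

In an octahedral complex each vertex has one trans partner and four cis neighbours.
The distinct arrangements are (6 in all): Cl trans, CN trans; Cl cis, CN trans; Cl cis, CN cis (3 arrangements, 2 chiral); Cl trans, CN cis.
Of these, 2 lack any improper symmetry element and so occur as enantiomeric pairs, giving 6 + 2 = 8 stereoisomers in total.

2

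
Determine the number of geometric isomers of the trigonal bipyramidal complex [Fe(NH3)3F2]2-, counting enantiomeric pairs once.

3

Systematic placement gives 3 geometric isomers: F both axial; F one axial, one equatorial; F both equatorial.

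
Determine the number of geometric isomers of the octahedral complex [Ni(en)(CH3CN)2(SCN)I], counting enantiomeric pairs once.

Each en is bidentate and must span two cis positions.
Systematic placement gives 4 geometric isomers: CH3CN trans; CH3CN cis (3 arrangements, 2 chiral).

4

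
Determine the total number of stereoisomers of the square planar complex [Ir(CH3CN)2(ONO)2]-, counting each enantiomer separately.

A square has two trans pairs of vertices; adjacent vertices are cis.
Working through the distinct placements yields 2 geometric isomers: CH3CN cis; CH3CN trans.
Each arrangement has an internal mirror plane or centre of symmetry, so none is chiral.

2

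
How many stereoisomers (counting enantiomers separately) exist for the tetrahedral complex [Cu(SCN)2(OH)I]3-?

1

In a tetrahedral complex all four positions are equivalent and every pair of ligands is adjacent — there is no cis/trans distinction.
Only one geometric arrangement is possible.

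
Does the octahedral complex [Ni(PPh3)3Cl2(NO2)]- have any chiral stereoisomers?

no

In an octahedral complex each vertex has one trans partner and four cis neighbours.
There are 3 geometric isomers: PPh3 mer, Cl trans; PPh3 mer, Cl cis; PPh3 fac, Cl cis.
Each arrangement has an internal mirror plane or centre of symmetry, so none is chiral.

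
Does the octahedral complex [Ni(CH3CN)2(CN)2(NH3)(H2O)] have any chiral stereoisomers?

yes

In an octahedral complex each vertex has one trans partner and four cis neighbours.
There are 6 geometric isomers: CH3CN trans, CN trans; CH3CN trans, CN cis; CH3CN cis, CN cis (3 arrangements, 2 chiral); CH3CN cis, CN trans.
Of these, 2 lack any improper symmetry element and so occur as enantiomeric pairs, giving 6 + 2 = 8 stereoisomers in total.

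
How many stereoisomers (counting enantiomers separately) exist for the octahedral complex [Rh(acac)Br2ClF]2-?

6

In an octahedral complex each vertex has one trans partner and four cis neighbours.
Each acac is bidentate and must span two cis positions.
The distinct arrangements are (4 in all): Br trans; Br cis (3 arrangements, 2 chiral).
Of these, 2 lack any improper symmetry element and so occur as enantiomeric pairs, giving 4 + 2 = 6 stereoisomers in total.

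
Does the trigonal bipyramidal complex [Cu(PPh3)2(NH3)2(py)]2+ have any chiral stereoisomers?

A trigonal bipyramid has two axial and three equatorial sites, which are chemically inequivalent.
Placing the ligands in turn and identifying arrangements related by rotation or reflection leaves 5 distinct geometric isomers.
One of these lacks any improper symmetry element and so occurs as an enantiomeric pair, giving 5 + 1 = 6 stereoisomers in total.

yes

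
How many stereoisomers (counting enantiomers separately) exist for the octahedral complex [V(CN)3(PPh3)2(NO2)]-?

The six octahedral sites form three mutually perpendicular trans pairs.
Systematic placement gives 3 geometric isomers: CN mer, PPh3 trans; CN mer, PPh3 cis; CN fac, PPh3 cis.
Each arrangement has an internal mirror plane or centre of symmetry, so none is chiral.

3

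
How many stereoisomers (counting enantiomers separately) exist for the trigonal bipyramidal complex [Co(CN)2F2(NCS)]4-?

A trigonal bipyramid has two axial and three equatorial sites, which are chemically inequivalent.
Placing the ligands in turn and identifying arrangements related by rotation or reflection leaves 5 distinct geometric isomers.
One of these lacks any improper symmetry element and so occurs as an enantiomeric pair, giving 5 + 1 = 6 stereoisomers in total.

6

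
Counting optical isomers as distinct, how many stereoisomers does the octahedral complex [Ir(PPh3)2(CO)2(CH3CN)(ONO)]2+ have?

The six octahedral sites form three mutually perpendicular trans pairs.
Working through the distinct placements yields 6 geometric isomers: PPh3 trans, CO cis; PPh3 cis, CO cis (3 arrangements, 2 chiral); PPh3 trans, CO trans; PPh3 cis, CO trans.
Of these, 2 lack any improper symmetry element and so occur as enantiomeric pairs, giving 6 + 2 = 8 stereoisomers in total.

8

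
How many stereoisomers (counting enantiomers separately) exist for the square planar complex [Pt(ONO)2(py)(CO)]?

2

A square has two trans pairs of vertices; adjacent vertices are cis.
Systematic placement gives 2 geometric isomers: ONO cis; ONO trans.
Each arrangement has an internal mirror plane or centre of symmetry, so none is chiral.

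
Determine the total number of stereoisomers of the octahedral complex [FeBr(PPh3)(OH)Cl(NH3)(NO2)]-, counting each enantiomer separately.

The six octahedral sites form three mutually perpendicular trans pairs.
Placing the ligands in turn and identifying arrangements related by rotation or reflection leaves 15 distinct geometric isomers.
Of these, 15 lack any improper symmetry element and so occur as enantiomeric pairs, giving 15 + 15 = 30 stereoisomers in total.

30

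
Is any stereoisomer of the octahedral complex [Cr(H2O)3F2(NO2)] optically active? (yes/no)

The six octahedral sites form three mutually perpendicular trans pairs.
The distinct arrangements are (3 in all): H2O mer, F trans; H2O fac, F cis; H2O mer, F cis.
Each arrangement has an internal mirror plane or centre of symmetry, so none is chiral.

no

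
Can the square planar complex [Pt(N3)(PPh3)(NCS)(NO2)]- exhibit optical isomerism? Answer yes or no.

A square has two trans pairs of vertices; adjacent vertices are cis.
There are 3 geometric isomers: (N3/NO2 trans, NCS/PPh3 trans); (N3/PPh3 trans, NCS/NO2 trans); (N3/NCS trans, NO2/PPh3 trans).
Each arrangement has an internal mirror plane or centre of symmetry, so none is chiral.

no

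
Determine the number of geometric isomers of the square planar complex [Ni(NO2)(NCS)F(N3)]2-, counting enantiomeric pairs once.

Systematic placement gives 3 geometric isomers: (F/NCS trans, N3/NO2 trans); (F/NO2 trans, N3/NCS trans); (F/N3 trans, NCS/NO2 trans).

3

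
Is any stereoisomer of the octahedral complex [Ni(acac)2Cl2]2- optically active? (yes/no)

yes

An octahedron has six vertices in three trans pairs; every non-trans pair is cis.
Each acac is bidentate and must span two cis positions.
The distinct arrangements are (2 in all): Cl trans; Cl cis (chiral).
One of these lacks any improper symmetry element and so occurs as an enantiomeric pair, giving 2 + 1 = 3 stereoisomers in total.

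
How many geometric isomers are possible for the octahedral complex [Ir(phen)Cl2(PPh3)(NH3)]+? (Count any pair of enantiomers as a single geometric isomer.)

4

The six octahedral sites form three mutually perpendicular trans pairs.
Each phen is bidentate and must span two cis positions.
Systematic placement gives 4 geometric isomers: Cl trans; Cl cis (3 arrangements, 2 chiral).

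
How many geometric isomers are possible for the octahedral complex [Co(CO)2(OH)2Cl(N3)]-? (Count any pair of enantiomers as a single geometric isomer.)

6

An octahedron has six vertices in three trans pairs; every non-trans pair is cis.
Working through the distinct placements yields 6 geometric isomers: CO trans, OH trans; CO trans, OH cis; CO cis, OH trans; CO cis, OH cis (3 arrangements, 2 chiral).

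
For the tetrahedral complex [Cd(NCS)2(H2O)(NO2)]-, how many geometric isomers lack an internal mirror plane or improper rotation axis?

In a tetrahedral complex all four positions are equivalent and every pair of ligands is adjacent — there is no cis/trans distinction.
Only one geometric arrangement is possible.

0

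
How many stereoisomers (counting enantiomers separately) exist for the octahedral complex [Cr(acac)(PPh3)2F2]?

The six octahedral sites form three mutually perpendicular trans pairs.
Each acac is bidentate and must span two cis positions.
There are 3 geometric isomers: PPh3 cis, F trans; PPh3 cis, F cis (chiral); PPh3 trans, F cis.
One of these lacks any improper symmetry element and so occurs as an enantiomeric pair, giving 3 + 1 = 4 stereoisomers in total.

4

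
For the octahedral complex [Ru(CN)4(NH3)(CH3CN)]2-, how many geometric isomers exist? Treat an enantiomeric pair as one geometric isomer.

The six octahedral sites form three mutually perpendicular trans pairs.
There are 2 geometric isomers: NH3 and CH3CN mutually cis; NH3 and CH3CN mutually trans.

2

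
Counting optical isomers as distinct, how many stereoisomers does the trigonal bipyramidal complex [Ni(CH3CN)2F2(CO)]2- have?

6

Placing the ligands in turn and identifying arrangements related by rotation or reflection leaves 5 distinct geometric isomers.
One of these lacks any improper symmetry element and so occurs as an enantiomeric pair, giving 5 + 1 = 6 stereoisomers in total.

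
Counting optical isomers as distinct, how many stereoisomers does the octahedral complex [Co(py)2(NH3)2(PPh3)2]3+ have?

The six octahedral sites form three mutually perpendicular trans pairs.
Working through the distinct placements yields 5 geometric isomers: py trans, NH3 trans, PPh3 trans; py cis, NH3 trans, PPh3 cis; py trans, NH3 cis, PPh3 cis; py cis, NH3 cis, PPh3 cis (chiral); py cis, NH3 cis, PPh3 trans.
One of these lacks any improper symmetry element and so occurs as an enantiomeric pair, giving 5 + 1 = 6 stereoisomers in total.

6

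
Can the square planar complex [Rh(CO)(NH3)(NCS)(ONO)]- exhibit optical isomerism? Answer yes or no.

A square has two trans pairs of vertices; adjacent vertices are cis.
There are 3 geometric isomers: (CO/NH3 trans, NCS/ONO trans); (CO/ONO trans, NCS/NH3 trans); (CO/NCS trans, NH3/ONO trans).
Each arrangement has an internal mirror plane or centre of symmetry, so none is chiral.

no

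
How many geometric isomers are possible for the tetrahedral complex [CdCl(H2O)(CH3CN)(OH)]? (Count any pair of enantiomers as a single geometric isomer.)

1

In a tetrahedral complex all four positions are equivalent and every pair of ligands is adjacent — there is no cis/trans distinction.
Only one geometric arrangement is possible; it has no improper symmetry element, so it exists as a pair of enantiomers (2 stereoisomers).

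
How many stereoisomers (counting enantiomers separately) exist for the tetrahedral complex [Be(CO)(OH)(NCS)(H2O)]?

All four vertices of a tetrahedron are equivalent and mutually adjacent, so cis/trans isomerism cannot arise.
Only one geometric arrangement is possible; it has no improper symmetry element, so it exists as a pair of enantiomers (2 stereoisomers).

2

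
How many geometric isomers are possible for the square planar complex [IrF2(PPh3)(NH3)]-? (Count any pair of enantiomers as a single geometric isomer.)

2

A square has two trans pairs of vertices; adjacent vertices are cis.
There are 2 geometric isomers: F cis; F trans.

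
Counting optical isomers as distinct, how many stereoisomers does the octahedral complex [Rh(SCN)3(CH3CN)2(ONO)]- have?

3

The six octahedral sites form three mutually perpendicular trans pairs.
The distinct arrangements are (3 in all): SCN mer, CH3CN trans; SCN mer, CH3CN cis; SCN fac, CH3CN cis.
Each arrangement has an internal mirror plane or centre of symmetry, so none is chiral.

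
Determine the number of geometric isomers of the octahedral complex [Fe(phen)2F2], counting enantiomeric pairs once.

In an octahedral complex each vertex has one trans partner and four cis neighbours.
Each phen is bidentate and must span two cis positions.
Working through the distinct placements yields 2 geometric isomers: F trans; F cis (chiral).

2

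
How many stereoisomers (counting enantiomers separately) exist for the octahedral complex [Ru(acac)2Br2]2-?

3

An octahedron has six vertices in three trans pairs; every non-trans pair is cis.
Each acac is bidentate and must span two cis positions.
Systematic placement gives 2 geometric isomers: Br trans; Br cis (chiral).
One of these lacks any improper symmetry element and so occurs as an enantiomeric pair, giving 2 + 1 = 3 stereoisomers in total.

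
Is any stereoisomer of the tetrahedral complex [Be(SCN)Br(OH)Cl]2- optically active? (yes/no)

All four vertices of a tetrahedron are equivalent and mutually adjacent, so cis/trans isomerism cannot arise.
Only one geometric arrangement is possible; it has no improper symmetry element, so it exists as a pair of enantiomers (2 stereoisomers).

yes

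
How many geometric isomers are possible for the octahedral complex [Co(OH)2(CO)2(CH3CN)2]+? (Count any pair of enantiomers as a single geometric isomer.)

An octahedron has six vertices in three trans pairs; every non-trans pair is cis.
The distinct arrangements are (5 in all): OH trans, CO trans, CH3CN trans; OH cis, CO cis, CH3CN trans; OH trans, CO cis, CH3CN cis; OH cis, CO cis, CH3CN cis (chiral); OH cis, CO trans, CH3CN cis.

5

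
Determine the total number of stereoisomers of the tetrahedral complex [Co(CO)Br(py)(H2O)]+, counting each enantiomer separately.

2

Only one geometric arrangement is possible; it has no improper symmetry element, so it exists as a pair of enantiomers (2 stereoisomers).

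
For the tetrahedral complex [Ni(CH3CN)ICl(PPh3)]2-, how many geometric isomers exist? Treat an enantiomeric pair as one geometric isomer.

All four vertices of a tetrahedron are equivalent and mutually adjacent, so cis/trans isomerism cannot arise.
Only one geometric arrangement is possible; it has no improper symmetry element, so it exists as a pair of enantiomers (2 stereoisomers).

1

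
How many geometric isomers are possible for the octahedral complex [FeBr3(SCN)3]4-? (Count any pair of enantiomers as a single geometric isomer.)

2

An octahedron has six vertices in three trans pairs; every non-trans pair is cis.
Systematic placement gives 2 geometric isomers: Br mer; Br fac.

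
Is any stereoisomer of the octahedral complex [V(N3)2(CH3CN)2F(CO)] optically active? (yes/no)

yes

In an octahedral complex each vertex has one trans partner and four cis neighbours.
There are 6 geometric isomers: N3 trans, CH3CN trans; N3 cis, CH3CN trans; N3 trans, CH3CN cis; N3 cis, CH3CN cis (3 arrangements, 2 chiral).
Of these, 2 lack any improper symmetry element and so occur as enantiomeric pairs, giving 6 + 2 = 8 stereoisomers in total.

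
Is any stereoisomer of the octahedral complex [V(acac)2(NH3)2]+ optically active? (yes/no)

yes

In an octahedral complex each vertex has one trans partner and four cis neighbours.
Each acac is bidentate and must span two cis positions.
There are 2 geometric isomers: NH3 trans; NH3 cis (chiral).
One of these lacks any improper symmetry element and so occurs as an enantiomeric pair, giving 2 + 1 = 3 stereoisomers in total.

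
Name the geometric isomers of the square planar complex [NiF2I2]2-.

A square has two trans pairs of vertices; adjacent vertices are cis.
Working through the distinct placements yields 2 geometric isomers: F cis; F trans.

cis and trans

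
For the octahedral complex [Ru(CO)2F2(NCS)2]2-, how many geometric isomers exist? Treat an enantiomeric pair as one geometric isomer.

The six octahedral sites form three mutually perpendicular trans pairs.
The distinct arrangements are (5 in all): CO trans, F trans, NCS trans; CO trans, F cis, NCS cis; CO cis, F cis, NCS trans; CO cis, F cis, NCS cis (chiral); CO cis, F trans, NCS cis.

5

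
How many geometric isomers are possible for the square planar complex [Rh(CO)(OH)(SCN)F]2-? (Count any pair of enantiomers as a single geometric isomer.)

3

A square has two trans pairs of vertices; adjacent vertices are cis.
Systematic placement gives 3 geometric isomers: (CO/OH trans, F/SCN trans); (CO/SCN trans, F/OH trans); (CO/F trans, OH/SCN trans).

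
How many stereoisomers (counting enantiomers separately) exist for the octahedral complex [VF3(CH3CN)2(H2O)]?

In an octahedral complex each vertex has one trans partner and four cis neighbours.
There are 3 geometric isomers: F mer, CH3CN trans; F fac, CH3CN cis; F mer, CH3CN cis.
Each arrangement has an internal mirror plane or centre of symmetry, so none is chiral.

3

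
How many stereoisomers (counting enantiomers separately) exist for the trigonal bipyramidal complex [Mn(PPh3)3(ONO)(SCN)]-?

4

In a trigonal bipyramid the two axial positions differ from the three equatorial ones.
The distinct arrangements are (4 in all): ONO axial, SCN equatorial; ONO axial, SCN axial; ONO equatorial, SCN equatorial; ONO equatorial, SCN axial.
Each arrangement has an internal mirror plane or centre of symmetry, so none is chiral.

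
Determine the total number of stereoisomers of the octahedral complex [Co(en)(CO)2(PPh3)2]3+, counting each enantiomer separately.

Each en is bidentate and must span two cis positions.
The distinct arrangements are (3 in all): CO trans, PPh3 cis; CO cis, PPh3 cis (chiral); CO cis, PPh3 trans.
One of these lacks any improper symmetry element and so occurs as an enantiomeric pair, giving 3 + 1 = 4 stereoisomers in total.

4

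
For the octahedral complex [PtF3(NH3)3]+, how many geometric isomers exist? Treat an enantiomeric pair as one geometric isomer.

2

The distinct arrangements are (2 in all): F mer; F fac.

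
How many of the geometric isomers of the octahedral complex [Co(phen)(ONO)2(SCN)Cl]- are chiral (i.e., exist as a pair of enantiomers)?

In an octahedral complex each vertex has one trans partner and four cis neighbours.
Each phen is bidentate and must span two cis positions.
Systematic placement gives 4 geometric isomers: ONO cis (3 arrangements, 2 chiral); ONO trans.
Of these, 2 lack any improper symmetry element and so occur as enantiomeric pairs, giving 4 + 2 = 6 stereoisomers in total.

2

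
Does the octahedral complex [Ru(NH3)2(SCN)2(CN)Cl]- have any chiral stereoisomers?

Systematic placement gives 6 geometric isomers: NH3 trans, SCN trans; NH3 cis, SCN cis (3 arrangements, 2 chiral); NH3 cis, SCN trans; NH3 trans, SCN cis.
Of these, 2 lack any improper symmetry element and so occur as enantiomeric pairs, giving 6 + 2 = 8 stereoisomers in total.

yes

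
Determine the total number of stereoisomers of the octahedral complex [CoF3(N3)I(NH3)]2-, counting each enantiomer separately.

5

Systematic placement gives 4 geometric isomers: F mer (3 arrangements); F fac (chiral).
One of these lacks any improper symmetry element and so occurs as an enantiomeric pair, giving 4 + 1 = 5 stereoisomers in total.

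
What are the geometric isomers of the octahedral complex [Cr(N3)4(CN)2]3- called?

An octahedron has six vertices in three trans pairs; every non-trans pair is cis.
Systematic placement gives 2 geometric isomers: CN trans; CN cis.

cis and trans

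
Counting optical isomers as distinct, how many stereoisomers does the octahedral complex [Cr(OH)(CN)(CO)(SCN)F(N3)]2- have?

30

An octahedron has six vertices in three trans pairs; every non-trans pair is cis.
Exhaustive case analysis gives 15 geometric isomers.
Of these, 15 lack any improper symmetry element and so occur as enantiomeric pairs, giving 15 + 15 = 30 stereoisomers in total.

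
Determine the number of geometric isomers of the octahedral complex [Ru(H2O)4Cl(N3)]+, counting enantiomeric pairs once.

2

In an octahedral complex each vertex has one trans partner and four cis neighbours.
Working through the distinct placements yields 2 geometric isomers: Cl and N3 mutually cis; Cl and N3 mutually trans.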